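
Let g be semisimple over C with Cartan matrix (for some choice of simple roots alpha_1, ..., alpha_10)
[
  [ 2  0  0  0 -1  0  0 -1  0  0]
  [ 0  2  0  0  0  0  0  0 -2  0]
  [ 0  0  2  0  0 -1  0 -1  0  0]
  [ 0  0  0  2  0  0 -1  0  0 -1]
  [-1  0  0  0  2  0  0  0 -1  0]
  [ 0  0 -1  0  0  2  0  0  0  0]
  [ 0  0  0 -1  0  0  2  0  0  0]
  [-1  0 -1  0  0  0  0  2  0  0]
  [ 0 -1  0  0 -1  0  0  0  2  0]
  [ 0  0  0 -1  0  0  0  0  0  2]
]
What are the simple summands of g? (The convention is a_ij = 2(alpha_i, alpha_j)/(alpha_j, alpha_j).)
A3 ⊕ C7

The diagram associated to this matrix has two connected components: the simple roots {alpha_4, alpha_7, alpha_10} form a chain of 3 nodes with single edges (A_3), and {alpha_1, alpha_2, alpha_3, alpha_5, alpha_6, alpha_8, alpha_9} form a chain of 7 nodes with a double edge at one end; the terminal node there is the unique long simple root (C_7). A semisimple Lie algebra decomposes uniquely as the direct sum of simple ideals, one per connected component of its Dynkin diagram, so g ≅ A_3 ⊕ C_7 (dimension 15 + 105 = 120).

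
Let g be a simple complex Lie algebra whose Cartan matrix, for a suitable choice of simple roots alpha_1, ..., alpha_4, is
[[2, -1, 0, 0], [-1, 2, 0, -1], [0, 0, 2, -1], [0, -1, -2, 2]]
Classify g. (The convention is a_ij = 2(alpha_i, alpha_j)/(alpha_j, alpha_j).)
The matrix has rank 4 with 2's on the diagonal. Reading the off-diagonal entries as Dynkin edges (a single edge where a_ij = a_ji = -1; a double or triple edge where a_ij * a_ji = 2 or 3), the diagram is a chain of 4 nodes with a double edge at one end; the terminal node there is the unique short simple root (B_4). One simple-root ordering that puts it in standard form is (alpha_1, alpha_2, alpha_4, alpha_3). So the algebra is type B_4, i.e. so(9).

B_4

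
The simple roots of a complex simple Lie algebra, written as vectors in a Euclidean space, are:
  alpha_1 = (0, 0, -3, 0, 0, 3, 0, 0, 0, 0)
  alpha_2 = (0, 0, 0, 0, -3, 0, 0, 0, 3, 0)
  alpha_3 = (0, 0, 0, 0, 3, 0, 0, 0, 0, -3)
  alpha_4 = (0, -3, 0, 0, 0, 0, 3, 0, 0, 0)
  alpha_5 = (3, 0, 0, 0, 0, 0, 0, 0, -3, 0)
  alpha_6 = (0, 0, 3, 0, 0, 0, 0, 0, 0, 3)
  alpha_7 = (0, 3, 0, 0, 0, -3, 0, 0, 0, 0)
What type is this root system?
Compute the Cartan integers a_ij = 2(alpha_i, alpha_j)/(alpha_j, alpha_j); the resulting 7x7 Cartan matrix is
[[2, 0, 0, 0, 0, -1, -1], [0, 2, -1, 0, -1, 0, 0], [0, -1, 2, 0, 0, -1, 0], [0, 0, 0, 2, 0, 0, -1], [0, -1, 0, 0, 2, 0, 0], [-1, 0, -1, 0, 0, 2, 0], [-1, 0, 0, -1, 0, 0, 2]].
All simple roots have the same length, so the diagram is simply laced. The associated Dynkin diagram is a chain of 7 nodes with single edges (A_7), so the type is A_7 (the algebra sl(8)).

A7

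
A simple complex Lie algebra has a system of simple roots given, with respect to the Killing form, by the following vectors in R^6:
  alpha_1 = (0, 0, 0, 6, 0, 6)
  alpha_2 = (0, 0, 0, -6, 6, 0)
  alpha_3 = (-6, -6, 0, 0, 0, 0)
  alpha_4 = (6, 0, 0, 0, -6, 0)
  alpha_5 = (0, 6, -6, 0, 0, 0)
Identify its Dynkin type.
A_5 (sl(6))

Compute the Cartan integers a_ij = 2(alpha_i, alpha_j)/(alpha_j, alpha_j); the resulting 5x5 Cartan matrix is
[[2, -1, 0, 0, 0], [-1, 2, 0, -1, 0], [0, 0, 2, -1, -1], [0, -1, -1, 2, 0], [0, 0, -1, 0, 2]].
All simple roots have the same length, so the diagram is simply laced. The associated Dynkin diagram is a chain of 5 nodes with single edges (A_5), so the type is A_5 (the algebra sl(6)).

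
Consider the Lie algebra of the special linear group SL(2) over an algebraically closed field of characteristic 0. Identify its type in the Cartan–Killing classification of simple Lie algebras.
This is sl(2), which has dimension 2^2 - 1 = 3 and rank 2 - 1 = 1 (a Cartan subalgebra is the diagonal traceless matrices). In the classification of classical Lie algebras, the special linear algebra sl(n+1) has type A_n; here n = 1, so the Dynkin diagram is a chain of 1 nodes with single edges (A_1). Hence the type is A_1.

A1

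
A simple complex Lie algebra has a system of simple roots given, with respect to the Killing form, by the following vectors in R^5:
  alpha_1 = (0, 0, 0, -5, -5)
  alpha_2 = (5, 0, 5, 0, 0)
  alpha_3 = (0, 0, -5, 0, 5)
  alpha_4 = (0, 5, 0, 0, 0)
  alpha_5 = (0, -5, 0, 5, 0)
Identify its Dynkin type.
Compute the Cartan integers a_ij = 2(alpha_i, alpha_j)/(alpha_j, alpha_j); the resulting 5x5 Cartan matrix is
[[2, 0, -1, 0, -1], [0, 2, -1, 0, 0], [-1, -1, 2, 0, 0], [0, 0, 0, 2, -1], [-1, 0, 0, -2, 2]].
The roots have two lengths (squared-length ratio 2:1); the short ones are alpha_{4}. The associated Dynkin diagram is a chain of 5 nodes with a double edge at one end; the terminal node there is the unique short simple root (B_5), so the type is B_5 (the algebra so(11)).

B_5 (so(11))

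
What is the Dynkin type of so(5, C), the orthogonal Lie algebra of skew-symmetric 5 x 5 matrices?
B2

This is so(5) with 5 odd, which has dimension 5(5-1)/2 = 10 and rank (5-1)/2 = 2. In the classification of classical Lie algebras, the orthogonal algebra so(2n+1) in an odd number of variables has type B_n; here n = 2, so the Dynkin diagram is a chain of 2 nodes with a double edge at one end; the terminal node there is the unique short simple root (B_2). Hence the type is B_2.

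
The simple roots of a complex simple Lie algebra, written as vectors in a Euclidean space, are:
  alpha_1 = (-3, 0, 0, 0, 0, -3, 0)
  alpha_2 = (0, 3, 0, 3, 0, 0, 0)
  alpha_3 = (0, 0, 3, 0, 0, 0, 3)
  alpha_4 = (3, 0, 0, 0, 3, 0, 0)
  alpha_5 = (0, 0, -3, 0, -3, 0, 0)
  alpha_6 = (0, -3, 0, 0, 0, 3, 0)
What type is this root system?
A_6

Compute the Cartan integers a_ij = 2(alpha_i, alpha_j)/(alpha_j, alpha_j); the resulting 6x6 Cartan matrix is
[[2, 0, 0, -1, 0, -1], [0, 2, 0, 0, 0, -1], [0, 0, 2, 0, -1, 0], [-1, 0, 0, 2, -1, 0], [0, 0, -1, -1, 2, 0], [-1, -1, 0, 0, 0, 2]].
All simple roots have the same length, so the diagram is simply laced. The associated Dynkin diagram is a chain of 6 nodes with single edges (A_6), so the type is A_6 (the algebra sl(7)).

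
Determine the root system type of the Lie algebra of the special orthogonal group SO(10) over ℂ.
This is so(10) with 10 even, which has dimension 10(10-1)/2 = 45 and rank 10/2 = 5. In the classification of classical Lie algebras, the orthogonal algebra so(2n) in an even number of variables has type D_n; here n = 5, so the Dynkin diagram is a chain of 3 nodes with a fork of two nodes at one end (D_5). Hence the type is D_5.

D_5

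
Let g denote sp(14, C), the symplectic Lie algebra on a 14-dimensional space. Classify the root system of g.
C_7 (sp(14))

This is sp(14), which has dimension 14(14+1)/2 = 105 and rank 14/2 = 7. In the classification of classical Lie algebras, the symplectic algebra sp(2n) has type C_n; here n = 7, so the Dynkin diagram is a chain of 7 nodes with a double edge at one end; the terminal node there is the unique long simple root (C_7). Hence the type is C_7.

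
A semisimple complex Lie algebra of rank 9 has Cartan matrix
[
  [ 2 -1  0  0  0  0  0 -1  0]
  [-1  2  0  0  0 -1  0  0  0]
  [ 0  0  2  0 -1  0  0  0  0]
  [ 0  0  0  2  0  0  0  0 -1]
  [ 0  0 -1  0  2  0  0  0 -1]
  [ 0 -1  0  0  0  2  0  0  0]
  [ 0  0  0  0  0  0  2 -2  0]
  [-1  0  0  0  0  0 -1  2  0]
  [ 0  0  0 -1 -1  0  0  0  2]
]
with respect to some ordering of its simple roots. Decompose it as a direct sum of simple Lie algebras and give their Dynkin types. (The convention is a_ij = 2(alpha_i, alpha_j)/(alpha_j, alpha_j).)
A_4 + C_5

The diagram associated to this matrix has two connected components: the simple roots {alpha_3, alpha_4, alpha_5, alpha_9} form a chain of 4 nodes with single edges (A_4), and {alpha_1, alpha_2, alpha_6, alpha_7, alpha_8} form a chain of 5 nodes with a double edge at one end; the terminal node there is the unique long simple root (C_5). A semisimple Lie algebra decomposes uniquely as the direct sum of simple ideals, one per connected component of its Dynkin diagram, so g ≅ A_4 ⊕ C_5 (dimension 24 + 55 = 79).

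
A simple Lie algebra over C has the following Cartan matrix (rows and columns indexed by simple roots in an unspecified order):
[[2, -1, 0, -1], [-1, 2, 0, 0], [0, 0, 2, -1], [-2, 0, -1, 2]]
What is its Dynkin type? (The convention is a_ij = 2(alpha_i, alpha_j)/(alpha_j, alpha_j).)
The matrix has rank 4 with 2's on the diagonal. Reading the off-diagonal entries as Dynkin edges (a single edge where a_ij = a_ji = -1; a double or triple edge where a_ij * a_ji = 2 or 3), the diagram is a chain of 4 nodes with a double edge between the middle two (F_4). One simple-root ordering that puts it in standard form is (alpha_3, alpha_4, alpha_1, alpha_2). So the algebra is type F_4.

F_4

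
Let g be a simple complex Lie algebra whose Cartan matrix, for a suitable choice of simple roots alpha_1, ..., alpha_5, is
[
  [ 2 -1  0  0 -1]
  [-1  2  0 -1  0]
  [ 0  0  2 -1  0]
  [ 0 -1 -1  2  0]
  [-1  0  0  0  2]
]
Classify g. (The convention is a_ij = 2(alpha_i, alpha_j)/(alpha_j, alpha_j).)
A_5

The matrix has rank 5 with 2's on the diagonal. Reading the off-diagonal entries as Dynkin edges (a single edge where a_ij = a_ji = -1; a double or triple edge where a_ij * a_ji = 2 or 3), the diagram is a chain of 5 nodes with single edges (A_5). One simple-root ordering that puts it in standard form is (alpha_5, alpha_1, alpha_2, alpha_4, alpha_3). So the algebra is type A_5, i.e. sl(6).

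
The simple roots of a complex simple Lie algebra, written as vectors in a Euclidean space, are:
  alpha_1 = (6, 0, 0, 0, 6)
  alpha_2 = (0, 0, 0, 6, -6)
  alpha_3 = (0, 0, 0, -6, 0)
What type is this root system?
Compute the Cartan integers a_ij = 2(alpha_i, alpha_j)/(alpha_j, alpha_j); the resulting 3x3 Cartan matrix is
[[2, -1, 0], [-1, 2, -2], [0, -1, 2]].
The roots have two lengths (squared-length ratio 2:1); the short ones are alpha_{3}. The associated Dynkin diagram is a chain of 3 nodes with a double edge at one end; the terminal node there is the unique short simple root (B_3), so the type is B_3 (the algebra so(7)).

B_3 (so(7))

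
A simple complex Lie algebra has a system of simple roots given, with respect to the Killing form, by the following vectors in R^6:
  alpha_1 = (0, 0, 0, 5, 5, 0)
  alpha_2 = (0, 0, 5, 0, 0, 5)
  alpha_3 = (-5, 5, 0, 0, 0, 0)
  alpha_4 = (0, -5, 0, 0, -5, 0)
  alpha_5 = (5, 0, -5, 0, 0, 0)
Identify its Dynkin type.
A_5 (sl(6))

Compute the Cartan integers a_ij = 2(alpha_i, alpha_j)/(alpha_j, alpha_j); the resulting 5x5 Cartan matrix is
[[2, 0, 0, -1, 0], [0, 2, 0, 0, -1], [0, 0, 2, -1, -1], [-1, 0, -1, 2, 0], [0, -1, -1, 0, 2]].
All simple roots have the same length, so the diagram is simply laced. The associated Dynkin diagram is a chain of 5 nodes with single edges (A_5), so the type is A_5 (the algebra sl(6)).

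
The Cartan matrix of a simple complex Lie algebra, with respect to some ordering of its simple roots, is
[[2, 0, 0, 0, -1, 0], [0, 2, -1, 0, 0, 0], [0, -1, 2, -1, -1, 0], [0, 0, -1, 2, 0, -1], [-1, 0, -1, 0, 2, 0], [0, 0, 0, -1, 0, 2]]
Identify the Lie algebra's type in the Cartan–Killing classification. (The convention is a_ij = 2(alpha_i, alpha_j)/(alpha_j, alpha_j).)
E_6

The matrix has rank 6 with 2's on the diagonal. Reading the off-diagonal entries as Dynkin edges (a single edge where a_ij = a_ji = -1; a double or triple edge where a_ij * a_ji = 2 or 3), the diagram is a chain of 5 nodes with one extra node attached to the third node from one end (E_6). One simple-root ordering that puts it in standard form is (alpha_6, alpha_2, alpha_4, alpha_3, alpha_5, alpha_1). So the algebra is type E_6.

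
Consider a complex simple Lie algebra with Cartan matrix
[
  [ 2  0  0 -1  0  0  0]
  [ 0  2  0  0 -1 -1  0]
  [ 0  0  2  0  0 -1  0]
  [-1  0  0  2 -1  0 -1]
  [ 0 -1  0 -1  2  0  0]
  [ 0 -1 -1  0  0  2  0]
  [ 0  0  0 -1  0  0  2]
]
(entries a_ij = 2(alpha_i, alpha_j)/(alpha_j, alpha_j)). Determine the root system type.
D7

The matrix has rank 7 with 2's on the diagonal. Reading the off-diagonal entries as Dynkin edges (a single edge where a_ij = a_ji = -1; a double or triple edge where a_ij * a_ji = 2 or 3), the diagram is a chain of 5 nodes with a fork of two nodes at one end (D_7). One simple-root ordering that puts it in standard form is (alpha_3, alpha_6, alpha_2, alpha_5, alpha_4, alpha_7, alpha_1). So the algebra is type D_7, i.e. so(14).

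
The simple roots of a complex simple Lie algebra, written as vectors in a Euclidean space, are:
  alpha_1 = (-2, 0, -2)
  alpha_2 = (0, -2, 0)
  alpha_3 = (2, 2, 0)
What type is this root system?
B3

Compute the Cartan integers a_ij = 2(alpha_i, alpha_j)/(alpha_j, alpha_j); the resulting 3x3 Cartan matrix is
[[2, 0, -1], [0, 2, -1], [-1, -2, 2]].
The roots have two lengths (squared-length ratio 2:1); the short ones are alpha_{2}. The associated Dynkin diagram is a chain of 3 nodes with a double edge at one end; the terminal node there is the unique short simple root (B_3), so the type is B_3 (the algebra so(7)).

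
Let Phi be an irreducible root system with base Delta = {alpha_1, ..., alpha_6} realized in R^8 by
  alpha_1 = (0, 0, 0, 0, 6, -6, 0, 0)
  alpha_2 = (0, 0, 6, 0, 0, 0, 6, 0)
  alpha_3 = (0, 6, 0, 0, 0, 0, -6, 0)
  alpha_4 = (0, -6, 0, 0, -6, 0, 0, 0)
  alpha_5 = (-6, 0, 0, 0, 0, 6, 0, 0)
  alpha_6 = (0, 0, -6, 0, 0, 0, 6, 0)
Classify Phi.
D_6 (so(12))

Compute the Cartan integers a_ij = 2(alpha_i, alpha_j)/(alpha_j, alpha_j); the resulting 6x6 Cartan matrix is
[[2, 0, 0, -1, -1, 0], [0, 2, -1, 0, 0, 0], [0, -1, 2, -1, 0, -1], [-1, 0, -1, 2, 0, 0], [-1, 0, 0, 0, 2, 0], [0, 0, -1, 0, 0, 2]].
All simple roots have the same length, so the diagram is simply laced. The associated Dynkin diagram is a chain of 4 nodes with a fork of two nodes at one end (D_6), so the type is D_6 (the algebra so(12)).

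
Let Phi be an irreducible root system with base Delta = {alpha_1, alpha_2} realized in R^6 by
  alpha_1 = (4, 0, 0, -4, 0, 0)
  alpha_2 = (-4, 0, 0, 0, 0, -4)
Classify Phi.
A_2 (sl(3))

Compute the Cartan integers a_ij = 2(alpha_i, alpha_j)/(alpha_j, alpha_j); the resulting 2x2 Cartan matrix is
[[2, -1], [-1, 2]].
All simple roots have the same length, so the diagram is simply laced. The associated Dynkin diagram is a chain of 2 nodes with single edges (A_2), so the type is A_2 (the algebra sl(3)).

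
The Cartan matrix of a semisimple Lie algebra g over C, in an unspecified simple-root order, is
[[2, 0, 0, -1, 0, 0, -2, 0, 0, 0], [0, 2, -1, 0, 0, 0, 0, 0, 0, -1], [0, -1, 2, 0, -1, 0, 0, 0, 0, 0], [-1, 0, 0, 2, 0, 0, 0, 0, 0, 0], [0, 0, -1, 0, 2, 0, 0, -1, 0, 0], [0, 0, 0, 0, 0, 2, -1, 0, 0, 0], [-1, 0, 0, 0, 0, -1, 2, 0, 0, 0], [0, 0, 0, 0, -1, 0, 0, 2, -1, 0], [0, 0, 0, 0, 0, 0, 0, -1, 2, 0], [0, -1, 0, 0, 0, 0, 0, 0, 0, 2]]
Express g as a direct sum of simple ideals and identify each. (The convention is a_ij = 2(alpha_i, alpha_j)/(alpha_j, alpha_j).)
The diagram associated to this matrix has two connected components: the simple roots {alpha_2, alpha_3, alpha_5, alpha_8, alpha_9, alpha_10} form a chain of 6 nodes with single edges (A_6), and {alpha_1, alpha_4, alpha_6, alpha_7} form a chain of 4 nodes with a double edge between the middle two (F_4). A semisimple Lie algebra decomposes uniquely as the direct sum of simple ideals, one per connected component of its Dynkin diagram, so g ≅ A_6 ⊕ F_4 (dimension 48 + 52 = 100).

A6 + F4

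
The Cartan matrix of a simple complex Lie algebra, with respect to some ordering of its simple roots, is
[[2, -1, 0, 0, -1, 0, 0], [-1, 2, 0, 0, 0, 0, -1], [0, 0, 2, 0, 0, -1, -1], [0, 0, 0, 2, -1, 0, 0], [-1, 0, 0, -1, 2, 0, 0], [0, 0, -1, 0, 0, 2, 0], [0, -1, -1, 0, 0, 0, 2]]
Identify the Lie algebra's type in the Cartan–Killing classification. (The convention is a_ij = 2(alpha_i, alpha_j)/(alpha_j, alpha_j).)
type A_7

The matrix has rank 7 with 2's on the diagonal. Reading the off-diagonal entries as Dynkin edges (a single edge where a_ij = a_ji = -1; a double or triple edge where a_ij * a_ji = 2 or 3), the diagram is a chain of 7 nodes with single edges (A_7). One simple-root ordering that puts it in standard form is (alpha_4, alpha_5, alpha_1, alpha_2, alpha_7, alpha_3, alpha_6). So the algebra is type A_7, i.e. sl(8).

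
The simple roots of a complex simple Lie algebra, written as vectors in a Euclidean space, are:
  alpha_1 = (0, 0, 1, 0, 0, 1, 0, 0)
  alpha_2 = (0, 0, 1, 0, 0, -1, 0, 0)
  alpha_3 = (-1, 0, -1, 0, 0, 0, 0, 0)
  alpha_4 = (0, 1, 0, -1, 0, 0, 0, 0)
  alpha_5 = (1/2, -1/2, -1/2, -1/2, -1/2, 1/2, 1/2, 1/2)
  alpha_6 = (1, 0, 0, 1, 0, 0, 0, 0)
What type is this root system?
E6

Compute the Cartan integers a_ij = 2(alpha_i, alpha_j)/(alpha_j, alpha_j); the resulting 6x6 Cartan matrix is
[[2, 0, -1, 0, 0, 0], [0, 2, -1, 0, -1, 0], [-1, -1, 2, 0, 0, -1], [0, 0, 0, 2, 0, -1], [0, -1, 0, 0, 2, 0], [0, 0, -1, -1, 0, 2]].
All simple roots have the same length, so the diagram is simply laced. The associated Dynkin diagram is a chain of 5 nodes with one extra node attached to the third node from one end (E_6), so the type is E_6.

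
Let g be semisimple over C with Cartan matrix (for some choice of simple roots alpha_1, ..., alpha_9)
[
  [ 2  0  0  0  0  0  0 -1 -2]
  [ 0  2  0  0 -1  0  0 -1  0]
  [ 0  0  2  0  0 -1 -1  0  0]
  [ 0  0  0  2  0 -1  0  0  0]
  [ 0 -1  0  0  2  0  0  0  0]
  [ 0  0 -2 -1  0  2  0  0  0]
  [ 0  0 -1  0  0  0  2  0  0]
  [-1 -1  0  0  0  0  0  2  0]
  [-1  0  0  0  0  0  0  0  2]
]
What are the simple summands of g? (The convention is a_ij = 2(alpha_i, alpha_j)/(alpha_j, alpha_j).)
B_5 + F_4

The diagram associated to this matrix has two connected components: the simple roots {alpha_1, alpha_2, alpha_5, alpha_8, alpha_9} form a chain of 5 nodes with a double edge at one end; the terminal node there is the unique short simple root (B_5), and {alpha_3, alpha_4, alpha_6, alpha_7} form a chain of 4 nodes with a double edge between the middle two (F_4). A semisimple Lie algebra decomposes uniquely as the direct sum of simple ideals, one per connected component of its Dynkin diagram, so g ≅ B_5 ⊕ F_4 (dimension 55 + 52 = 107).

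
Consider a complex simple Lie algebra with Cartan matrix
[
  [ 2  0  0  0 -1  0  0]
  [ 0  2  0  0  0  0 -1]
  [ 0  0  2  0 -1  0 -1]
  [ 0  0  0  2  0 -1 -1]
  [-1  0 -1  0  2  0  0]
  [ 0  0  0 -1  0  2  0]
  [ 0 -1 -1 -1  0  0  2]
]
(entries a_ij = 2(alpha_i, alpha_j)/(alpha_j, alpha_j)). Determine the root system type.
type E_7

The matrix has rank 7 with 2's on the diagonal. Reading the off-diagonal entries as Dynkin edges (a single edge where a_ij = a_ji = -1; a double or triple edge where a_ij * a_ji = 2 or 3), the diagram is a chain of 6 nodes with one extra node attached to the third node from one end (E_7). One simple-root ordering that puts it in standard form is (alpha_6, alpha_2, alpha_4, alpha_7, alpha_3, alpha_5, alpha_1). So the algebra is type E_7.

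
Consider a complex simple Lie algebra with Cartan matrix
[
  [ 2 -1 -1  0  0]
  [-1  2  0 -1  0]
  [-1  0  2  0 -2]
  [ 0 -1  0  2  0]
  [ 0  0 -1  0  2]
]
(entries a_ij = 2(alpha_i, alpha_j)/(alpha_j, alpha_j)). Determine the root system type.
B5

The matrix has rank 5 with 2's on the diagonal. Reading the off-diagonal entries as Dynkin edges (a single edge where a_ij = a_ji = -1; a double or triple edge where a_ij * a_ji = 2 or 3), the diagram is a chain of 5 nodes with a double edge at one end; the terminal node there is the unique short simple root (B_5). One simple-root ordering that puts it in standard form is (alpha_4, alpha_2, alpha_1, alpha_3, alpha_5). So the algebra is type B_5, i.e. so(11).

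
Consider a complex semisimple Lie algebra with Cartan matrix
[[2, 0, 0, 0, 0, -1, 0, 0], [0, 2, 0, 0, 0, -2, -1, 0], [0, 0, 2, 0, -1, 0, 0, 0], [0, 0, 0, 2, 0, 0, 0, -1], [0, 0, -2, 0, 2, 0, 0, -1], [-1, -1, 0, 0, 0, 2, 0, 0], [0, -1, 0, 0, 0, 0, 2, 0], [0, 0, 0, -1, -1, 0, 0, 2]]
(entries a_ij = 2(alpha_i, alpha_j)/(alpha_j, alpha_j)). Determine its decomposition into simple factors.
The diagram associated to this matrix has two connected components: the simple roots {alpha_3, alpha_4, alpha_5, alpha_8} form a chain of 4 nodes with a double edge at one end; the terminal node there is the unique short simple root (B_4), and {alpha_1, alpha_2, alpha_6, alpha_7} form a chain of 4 nodes with a double edge between the middle two (F_4). A semisimple Lie algebra decomposes uniquely as the direct sum of simple ideals, one per connected component of its Dynkin diagram, so g ≅ B_4 ⊕ F_4 (dimension 36 + 52 = 88).

B4 ⊕ F4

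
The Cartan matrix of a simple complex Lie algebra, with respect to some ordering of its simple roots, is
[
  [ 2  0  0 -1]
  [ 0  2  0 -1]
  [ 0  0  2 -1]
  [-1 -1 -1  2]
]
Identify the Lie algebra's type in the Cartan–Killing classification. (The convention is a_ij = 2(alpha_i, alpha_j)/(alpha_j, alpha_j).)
The matrix has rank 4 with 2's on the diagonal. Reading the off-diagonal entries as Dynkin edges (a single edge where a_ij = a_ji = -1; a double or triple edge where a_ij * a_ji = 2 or 3), the diagram is a chain of 2 nodes with a fork of two nodes at one end (D_4). One simple-root ordering that puts it in standard form is (alpha_3, alpha_4, alpha_1, alpha_2). So the algebra is type D_4, i.e. so(8).

D_4 (so(8))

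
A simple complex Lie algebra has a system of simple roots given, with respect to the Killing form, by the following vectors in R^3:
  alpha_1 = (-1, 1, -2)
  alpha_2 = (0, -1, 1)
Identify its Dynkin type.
G2

Compute the Cartan integers a_ij = 2(alpha_i, alpha_j)/(alpha_j, alpha_j); the resulting 2x2 Cartan matrix is
[[2, -3], [-1, 2]].
The roots have two lengths (squared-length ratio 3:1); the short ones are alpha_{2}. The associated Dynkin diagram is two nodes joined by a triple edge (G_2), so the type is G_2.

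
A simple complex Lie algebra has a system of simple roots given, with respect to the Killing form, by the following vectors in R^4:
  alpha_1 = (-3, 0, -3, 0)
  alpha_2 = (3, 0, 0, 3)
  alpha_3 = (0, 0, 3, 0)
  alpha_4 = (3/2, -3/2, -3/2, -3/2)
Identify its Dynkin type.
Compute the Cartan integers a_ij = 2(alpha_i, alpha_j)/(alpha_j, alpha_j); the resulting 4x4 Cartan matrix is
[[2, -1, -2, 0], [-1, 2, 0, 0], [-1, 0, 2, -1], [0, 0, -1, 2]].
The roots have two lengths (squared-length ratio 2:1); the short ones are alpha_{3,4}. The associated Dynkin diagram is a chain of 4 nodes with a double edge between the middle two (F_4), so the type is F_4.

F_4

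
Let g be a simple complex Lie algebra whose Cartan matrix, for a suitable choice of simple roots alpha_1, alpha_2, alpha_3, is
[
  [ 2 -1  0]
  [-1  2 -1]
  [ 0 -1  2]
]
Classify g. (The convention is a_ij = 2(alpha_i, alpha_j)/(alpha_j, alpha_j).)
The matrix has rank 3 with 2's on the diagonal. Reading the off-diagonal entries as Dynkin edges (a single edge where a_ij = a_ji = -1; a double or triple edge where a_ij * a_ji = 2 or 3), the diagram is a chain of 3 nodes with single edges (A_3). One simple-root ordering that puts it in standard form is (alpha_3, alpha_2, alpha_1). So the algebra is type A_3, i.e. sl(4).

type A_3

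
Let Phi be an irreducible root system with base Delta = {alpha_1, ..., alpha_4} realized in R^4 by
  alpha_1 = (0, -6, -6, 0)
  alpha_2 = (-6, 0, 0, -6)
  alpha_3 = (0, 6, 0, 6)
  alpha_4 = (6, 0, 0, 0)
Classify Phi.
Compute the Cartan integers a_ij = 2(alpha_i, alpha_j)/(alpha_j, alpha_j); the resulting 4x4 Cartan matrix is
[[2, 0, -1, 0], [0, 2, -1, -2], [-1, -1, 2, 0], [0, -1, 0, 2]].
The roots have two lengths (squared-length ratio 2:1); the short ones are alpha_{4}. The associated Dynkin diagram is a chain of 4 nodes with a double edge at one end; the terminal node there is the unique short simple root (B_4), so the type is B_4 (the algebra so(9)).

type B_4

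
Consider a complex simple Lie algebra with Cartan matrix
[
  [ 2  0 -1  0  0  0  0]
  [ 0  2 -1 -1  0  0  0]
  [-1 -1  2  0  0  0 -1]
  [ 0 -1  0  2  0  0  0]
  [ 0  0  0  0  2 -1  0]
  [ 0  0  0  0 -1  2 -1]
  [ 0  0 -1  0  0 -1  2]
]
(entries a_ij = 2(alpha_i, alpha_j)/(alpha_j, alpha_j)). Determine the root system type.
The matrix has rank 7 with 2's on the diagonal. Reading the off-diagonal entries as Dynkin edges (a single edge where a_ij = a_ji = -1; a double or triple edge where a_ij * a_ji = 2 or 3), the diagram is a chain of 6 nodes with one extra node attached to the third node from one end (E_7). One simple-root ordering that puts it in standard form is (alpha_4, alpha_1, alpha_2, alpha_3, alpha_7, alpha_6, alpha_5). So the algebra is type E_7.

E7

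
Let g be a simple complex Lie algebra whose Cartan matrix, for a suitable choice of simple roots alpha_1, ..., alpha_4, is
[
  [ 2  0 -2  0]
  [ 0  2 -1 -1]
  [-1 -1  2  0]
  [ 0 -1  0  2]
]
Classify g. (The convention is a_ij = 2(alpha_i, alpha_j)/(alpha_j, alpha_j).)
The matrix has rank 4 with 2's on the diagonal. Reading the off-diagonal entries as Dynkin edges (a single edge where a_ij = a_ji = -1; a double or triple edge where a_ij * a_ji = 2 or 3), the diagram is a chain of 4 nodes with a double edge at one end; the terminal node there is the unique long simple root (C_4). One simple-root ordering that puts it in standard form is (alpha_4, alpha_2, alpha_3, alpha_1). So the algebra is type C_4, i.e. sp(8).

type C_4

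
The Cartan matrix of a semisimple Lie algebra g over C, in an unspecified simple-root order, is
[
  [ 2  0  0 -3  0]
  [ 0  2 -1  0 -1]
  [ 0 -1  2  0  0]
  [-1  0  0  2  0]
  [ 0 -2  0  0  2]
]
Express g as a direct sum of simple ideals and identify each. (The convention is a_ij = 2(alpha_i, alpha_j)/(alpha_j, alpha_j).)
type C_3 + type G_2

The diagram associated to this matrix has two connected components: the simple roots {alpha_2, alpha_3, alpha_5} form a chain of 3 nodes with a double edge at one end; the terminal node there is the unique long simple root (C_3), and {alpha_1, alpha_4} form two nodes joined by a triple edge (G_2). A semisimple Lie algebra decomposes uniquely as the direct sum of simple ideals, one per connected component of its Dynkin diagram, so g ≅ C_3 ⊕ G_2 (dimension 21 + 14 = 35).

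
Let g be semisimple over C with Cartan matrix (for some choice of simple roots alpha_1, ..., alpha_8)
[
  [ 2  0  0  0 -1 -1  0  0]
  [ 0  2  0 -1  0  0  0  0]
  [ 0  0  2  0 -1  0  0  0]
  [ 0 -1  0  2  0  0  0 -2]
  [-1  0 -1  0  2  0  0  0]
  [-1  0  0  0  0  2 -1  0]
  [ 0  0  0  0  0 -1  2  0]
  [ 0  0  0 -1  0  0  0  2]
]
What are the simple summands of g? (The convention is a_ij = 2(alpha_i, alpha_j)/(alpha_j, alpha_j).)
A5 ⊕ B3

The diagram associated to this matrix has two connected components: the simple roots {alpha_1, alpha_3, alpha_5, alpha_6, alpha_7} form a chain of 5 nodes with single edges (A_5), and {alpha_2, alpha_4, alpha_8} form a chain of 3 nodes with a double edge at one end; the terminal node there is the unique short simple root (B_3). A semisimple Lie algebra decomposes uniquely as the direct sum of simple ideals, one per connected component of its Dynkin diagram, so g ≅ A_5 ⊕ B_3 (dimension 35 + 21 = 56).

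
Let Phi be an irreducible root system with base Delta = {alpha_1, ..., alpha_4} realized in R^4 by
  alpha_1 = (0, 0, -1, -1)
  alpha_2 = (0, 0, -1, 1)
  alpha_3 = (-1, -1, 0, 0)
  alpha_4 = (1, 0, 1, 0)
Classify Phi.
Compute the Cartan integers a_ij = 2(alpha_i, alpha_j)/(alpha_j, alpha_j); the resulting 4x4 Cartan matrix is
[[2, 0, 0, -1], [0, 2, 0, -1], [0, 0, 2, -1], [-1, -1, -1, 2]].
All simple roots have the same length, so the diagram is simply laced. The associated Dynkin diagram is a chain of 2 nodes with a fork of two nodes at one end (D_4), so the type is D_4 (the algebra so(8)).

D4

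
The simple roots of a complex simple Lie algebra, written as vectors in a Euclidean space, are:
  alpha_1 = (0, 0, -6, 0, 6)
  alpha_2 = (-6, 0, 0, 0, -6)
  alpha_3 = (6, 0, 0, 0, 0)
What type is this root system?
type B_3

Compute the Cartan integers a_ij = 2(alpha_i, alpha_j)/(alpha_j, alpha_j); the resulting 3x3 Cartan matrix is
[[2, -1, 0], [-1, 2, -2], [0, -1, 2]].
The roots have two lengths (squared-length ratio 2:1); the short ones are alpha_{3}. The associated Dynkin diagram is a chain of 3 nodes with a double edge at one end; the terminal node there is the unique short simple root (B_3), so the type is B_3 (the algebra so(7)).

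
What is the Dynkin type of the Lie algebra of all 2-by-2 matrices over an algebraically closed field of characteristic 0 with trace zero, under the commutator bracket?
type A_1

This is sl(2), which has dimension 2^2 - 1 = 3 and rank 2 - 1 = 1 (a Cartan subalgebra is the diagonal traceless matrices). In the classification of classical Lie algebras, the special linear algebra sl(n+1) has type A_n; here n = 1, so the Dynkin diagram is a chain of 1 nodes with single edges (A_1). Hence the type is A_1.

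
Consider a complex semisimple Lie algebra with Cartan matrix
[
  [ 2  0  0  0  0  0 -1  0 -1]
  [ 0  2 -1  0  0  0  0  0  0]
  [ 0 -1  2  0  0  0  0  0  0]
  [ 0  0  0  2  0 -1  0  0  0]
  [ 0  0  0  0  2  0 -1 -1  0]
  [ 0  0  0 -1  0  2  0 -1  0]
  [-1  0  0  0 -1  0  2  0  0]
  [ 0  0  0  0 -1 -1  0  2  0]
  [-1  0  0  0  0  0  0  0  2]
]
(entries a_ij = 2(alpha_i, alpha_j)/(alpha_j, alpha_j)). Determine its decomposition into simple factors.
A2 ⊕ A7

The diagram associated to this matrix has two connected components: the simple roots {alpha_2, alpha_3} form a chain of 2 nodes with single edges (A_2), and {alpha_1, alpha_4, alpha_5, alpha_6, alpha_7, alpha_8, alpha_9} form a chain of 7 nodes with single edges (A_7). A semisimple Lie algebra decomposes uniquely as the direct sum of simple ideals, one per connected component of its Dynkin diagram, so g ≅ A_2 ⊕ A_7 (dimension 8 + 63 = 71).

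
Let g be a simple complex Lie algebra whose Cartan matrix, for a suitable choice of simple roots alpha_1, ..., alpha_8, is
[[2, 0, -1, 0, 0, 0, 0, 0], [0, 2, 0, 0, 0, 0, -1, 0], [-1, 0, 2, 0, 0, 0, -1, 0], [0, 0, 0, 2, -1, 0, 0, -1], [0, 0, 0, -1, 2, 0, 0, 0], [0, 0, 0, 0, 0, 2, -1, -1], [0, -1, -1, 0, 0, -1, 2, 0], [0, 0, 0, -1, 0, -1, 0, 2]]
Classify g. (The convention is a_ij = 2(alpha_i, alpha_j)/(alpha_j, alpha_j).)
E_8

The matrix has rank 8 with 2's on the diagonal. Reading the off-diagonal entries as Dynkin edges (a single edge where a_ij = a_ji = -1; a double or triple edge where a_ij * a_ji = 2 or 3), the diagram is a chain of 7 nodes with one extra node attached to the third node from one end (E_8). One simple-root ordering that puts it in standard form is (alpha_1, alpha_2, alpha_3, alpha_7, alpha_6, alpha_8, alpha_4, alpha_5). So the algebra is type E_8.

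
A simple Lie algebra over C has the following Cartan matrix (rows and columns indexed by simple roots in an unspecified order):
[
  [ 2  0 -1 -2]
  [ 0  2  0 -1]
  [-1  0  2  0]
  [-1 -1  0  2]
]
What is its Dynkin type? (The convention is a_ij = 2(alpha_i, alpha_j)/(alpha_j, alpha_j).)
The matrix has rank 4 with 2's on the diagonal. Reading the off-diagonal entries as Dynkin edges (a single edge where a_ij = a_ji = -1; a double or triple edge where a_ij * a_ji = 2 or 3), the diagram is a chain of 4 nodes with a double edge between the middle two (F_4). One simple-root ordering that puts it in standard form is (alpha_3, alpha_1, alpha_4, alpha_2). So the algebra is type F_4.

F4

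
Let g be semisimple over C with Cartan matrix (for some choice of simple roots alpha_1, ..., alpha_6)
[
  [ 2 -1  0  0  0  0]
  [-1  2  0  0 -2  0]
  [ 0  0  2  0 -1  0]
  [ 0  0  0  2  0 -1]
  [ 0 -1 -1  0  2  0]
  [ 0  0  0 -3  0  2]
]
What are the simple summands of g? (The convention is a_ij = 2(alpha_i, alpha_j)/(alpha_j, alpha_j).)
F_4 ⊕ G_2

The diagram associated to this matrix has two connected components: the simple roots {alpha_1, alpha_2, alpha_3, alpha_5} form a chain of 4 nodes with a double edge between the middle two (F_4), and {alpha_4, alpha_6} form two nodes joined by a triple edge (G_2). A semisimple Lie algebra decomposes uniquely as the direct sum of simple ideals, one per connected component of its Dynkin diagram, so g ≅ F_4 ⊕ G_2 (dimension 52 + 14 = 66).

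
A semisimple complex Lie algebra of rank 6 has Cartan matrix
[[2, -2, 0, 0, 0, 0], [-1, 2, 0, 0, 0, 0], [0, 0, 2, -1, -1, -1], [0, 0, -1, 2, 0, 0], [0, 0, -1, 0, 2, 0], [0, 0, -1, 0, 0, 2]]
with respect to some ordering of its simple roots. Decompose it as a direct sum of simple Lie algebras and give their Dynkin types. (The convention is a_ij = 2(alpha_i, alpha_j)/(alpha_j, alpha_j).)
B_2 + D_4

The diagram associated to this matrix has two connected components: the simple roots {alpha_1, alpha_2} form a chain of 2 nodes with a double edge at one end; the terminal node there is the unique short simple root (B_2), and {alpha_3, alpha_4, alpha_5, alpha_6} form a chain of 2 nodes with a fork of two nodes at one end (D_4). A semisimple Lie algebra decomposes uniquely as the direct sum of simple ideals, one per connected component of its Dynkin diagram, so g ≅ B_2 ⊕ D_4 (dimension 10 + 28 = 38).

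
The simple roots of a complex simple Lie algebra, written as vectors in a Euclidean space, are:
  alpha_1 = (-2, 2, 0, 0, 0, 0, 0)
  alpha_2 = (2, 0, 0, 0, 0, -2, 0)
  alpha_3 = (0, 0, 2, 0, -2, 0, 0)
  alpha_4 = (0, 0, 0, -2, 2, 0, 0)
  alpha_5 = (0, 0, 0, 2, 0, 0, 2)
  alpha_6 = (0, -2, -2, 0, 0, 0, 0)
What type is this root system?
Compute the Cartan integers a_ij = 2(alpha_i, alpha_j)/(alpha_j, alpha_j); the resulting 6x6 Cartan matrix is
[[2, -1, 0, 0, 0, -1], [-1, 2, 0, 0, 0, 0], [0, 0, 2, -1, 0, -1], [0, 0, -1, 2, -1, 0], [0, 0, 0, -1, 2, 0], [-1, 0, -1, 0, 0, 2]].
All simple roots have the same length, so the diagram is simply laced. The associated Dynkin diagram is a chain of 6 nodes with single edges (A_6), so the type is A_6 (the algebra sl(7)).

A6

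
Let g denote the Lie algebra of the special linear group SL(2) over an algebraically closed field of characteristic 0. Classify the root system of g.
A_1

This is sl(2), which has dimension 2^2 - 1 = 3 and rank 2 - 1 = 1 (a Cartan subalgebra is the diagonal traceless matrices). In the classification of classical Lie algebras, the special linear algebra sl(n+1) has type A_n; here n = 1, so the Dynkin diagram is a chain of 1 nodes with single edges (A_1). Hence the type is A_1.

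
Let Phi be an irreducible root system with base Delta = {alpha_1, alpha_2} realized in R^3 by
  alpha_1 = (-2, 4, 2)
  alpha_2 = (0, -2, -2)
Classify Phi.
G2

Compute the Cartan integers a_ij = 2(alpha_i, alpha_j)/(alpha_j, alpha_j); the resulting 2x2 Cartan matrix is
[[2, -3], [-1, 2]].
The roots have two lengths (squared-length ratio 3:1); the short ones are alpha_{2}. The associated Dynkin diagram is two nodes joined by a triple edge (G_2), so the type is G_2.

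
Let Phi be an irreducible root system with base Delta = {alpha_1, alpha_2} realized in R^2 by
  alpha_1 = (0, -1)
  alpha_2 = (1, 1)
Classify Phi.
Compute the Cartan integers a_ij = 2(alpha_i, alpha_j)/(alpha_j, alpha_j); the resulting 2x2 Cartan matrix is
[[2, -1], [-2, 2]].
The roots have two lengths (squared-length ratio 2:1); the short ones are alpha_{1}. The associated Dynkin diagram is a chain of 2 nodes with a double edge at one end; the terminal node there is the unique short simple root (B_2), so the type is B_2 (the algebra so(5)).

B_2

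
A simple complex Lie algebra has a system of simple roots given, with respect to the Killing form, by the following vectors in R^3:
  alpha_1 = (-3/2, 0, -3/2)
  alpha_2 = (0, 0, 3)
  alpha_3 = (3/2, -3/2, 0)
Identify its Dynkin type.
C3

Compute the Cartan integers a_ij = 2(alpha_i, alpha_j)/(alpha_j, alpha_j); the resulting 3x3 Cartan matrix is
[[2, -1, -1], [-2, 2, 0], [-1, 0, 2]].
The roots have two lengths (squared-length ratio 2:1); the short ones are alpha_{1,3}. The associated Dynkin diagram is a chain of 3 nodes with a double edge at one end; the terminal node there is the unique long simple root (C_3), so the type is C_3 (the algebra sp(6)).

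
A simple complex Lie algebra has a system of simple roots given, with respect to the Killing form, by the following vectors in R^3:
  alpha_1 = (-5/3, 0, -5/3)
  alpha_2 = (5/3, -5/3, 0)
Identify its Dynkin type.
Compute the Cartan integers a_ij = 2(alpha_i, alpha_j)/(alpha_j, alpha_j); the resulting 2x2 Cartan matrix is
[[2, -1], [-1, 2]].
All simple roots have the same length, so the diagram is simply laced. The associated Dynkin diagram is a chain of 2 nodes with single edges (A_2), so the type is A_2 (the algebra sl(3)).

A_2 (sl(3))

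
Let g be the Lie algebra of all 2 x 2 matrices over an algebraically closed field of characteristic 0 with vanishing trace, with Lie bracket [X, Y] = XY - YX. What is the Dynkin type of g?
This is sl(2), which has dimension 2^2 - 1 = 3 and rank 2 - 1 = 1 (a Cartan subalgebra is the diagonal traceless matrices). In the classification of classical Lie algebras, the special linear algebra sl(n+1) has type A_n; here n = 1, so the Dynkin diagram is a chain of 1 nodes with single edges (A_1). Hence the type is A_1.

A1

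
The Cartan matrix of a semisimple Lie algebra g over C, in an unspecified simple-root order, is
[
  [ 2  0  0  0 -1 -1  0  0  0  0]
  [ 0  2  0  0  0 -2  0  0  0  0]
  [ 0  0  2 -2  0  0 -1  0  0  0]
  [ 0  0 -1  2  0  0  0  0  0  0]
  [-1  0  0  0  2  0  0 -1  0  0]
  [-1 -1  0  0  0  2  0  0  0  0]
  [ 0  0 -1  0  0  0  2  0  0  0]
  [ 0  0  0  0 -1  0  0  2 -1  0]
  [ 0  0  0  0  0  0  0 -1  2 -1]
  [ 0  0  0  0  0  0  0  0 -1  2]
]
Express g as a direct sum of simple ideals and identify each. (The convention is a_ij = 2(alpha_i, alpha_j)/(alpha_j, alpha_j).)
The diagram associated to this matrix has two connected components: the simple roots {alpha_3, alpha_4, alpha_7} form a chain of 3 nodes with a double edge at one end; the terminal node there is the unique short simple root (B_3), and {alpha_1, alpha_2, alpha_5, alpha_6, alpha_8, alpha_9, alpha_10} form a chain of 7 nodes with a double edge at one end; the terminal node there is the unique long simple root (C_7). A semisimple Lie algebra decomposes uniquely as the direct sum of simple ideals, one per connected component of its Dynkin diagram, so g ≅ B_3 ⊕ C_7 (dimension 21 + 105 = 126).

B3 + C7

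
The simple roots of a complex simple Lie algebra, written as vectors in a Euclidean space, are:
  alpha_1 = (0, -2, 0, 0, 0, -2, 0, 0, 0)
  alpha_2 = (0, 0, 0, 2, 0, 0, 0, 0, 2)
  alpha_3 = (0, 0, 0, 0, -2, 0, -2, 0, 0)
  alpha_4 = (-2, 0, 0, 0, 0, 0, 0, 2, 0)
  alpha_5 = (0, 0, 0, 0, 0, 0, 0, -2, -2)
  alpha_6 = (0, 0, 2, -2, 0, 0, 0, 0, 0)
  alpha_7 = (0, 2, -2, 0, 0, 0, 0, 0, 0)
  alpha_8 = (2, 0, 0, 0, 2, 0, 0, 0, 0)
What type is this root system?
Compute the Cartan integers a_ij = 2(alpha_i, alpha_j)/(alpha_j, alpha_j); the resulting 8x8 Cartan matrix is
[[2, 0, 0, 0, 0, 0, -1, 0], [0, 2, 0, 0, -1, -1, 0, 0], [0, 0, 2, 0, 0, 0, 0, -1], [0, 0, 0, 2, -1, 0, 0, -1], [0, -1, 0, -1, 2, 0, 0, 0], [0, -1, 0, 0, 0, 2, -1, 0], [-1, 0, 0, 0, 0, -1, 2, 0], [0, 0, -1, -1, 0, 0, 0, 2]].
All simple roots have the same length, so the diagram is simply laced. The associated Dynkin diagram is a chain of 8 nodes with single edges (A_8), so the type is A_8 (the algebra sl(9)).

A_8 (sl(9))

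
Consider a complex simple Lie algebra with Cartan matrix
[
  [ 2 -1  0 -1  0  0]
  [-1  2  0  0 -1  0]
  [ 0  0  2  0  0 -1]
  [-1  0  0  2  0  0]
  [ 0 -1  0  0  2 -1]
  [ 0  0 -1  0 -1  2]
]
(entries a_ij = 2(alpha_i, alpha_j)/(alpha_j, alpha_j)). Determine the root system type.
The matrix has rank 6 with 2's on the diagonal. Reading the off-diagonal entries as Dynkin edges (a single edge where a_ij = a_ji = -1; a double or triple edge where a_ij * a_ji = 2 or 3), the diagram is a chain of 6 nodes with single edges (A_6). One simple-root ordering that puts it in standard form is (alpha_4, alpha_1, alpha_2, alpha_5, alpha_6, alpha_3). So the algebra is type A_6, i.e. sl(7).

A6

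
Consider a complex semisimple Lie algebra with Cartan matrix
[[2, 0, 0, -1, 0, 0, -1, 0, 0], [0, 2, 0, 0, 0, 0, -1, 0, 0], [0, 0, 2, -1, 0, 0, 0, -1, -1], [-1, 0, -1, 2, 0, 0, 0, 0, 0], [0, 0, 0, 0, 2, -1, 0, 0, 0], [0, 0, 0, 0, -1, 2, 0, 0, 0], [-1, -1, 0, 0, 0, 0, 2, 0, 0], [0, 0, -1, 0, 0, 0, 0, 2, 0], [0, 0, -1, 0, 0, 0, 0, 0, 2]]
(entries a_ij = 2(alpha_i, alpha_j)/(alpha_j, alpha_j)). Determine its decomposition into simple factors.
type A_2 ⊕ type D_7

The diagram associated to this matrix has two connected components: the simple roots {alpha_5, alpha_6} form a chain of 2 nodes with single edges (A_2), and {alpha_1, alpha_2, alpha_3, alpha_4, alpha_7, alpha_8, alpha_9} form a chain of 5 nodes with a fork of two nodes at one end (D_7). A semisimple Lie algebra decomposes uniquely as the direct sum of simple ideals, one per connected component of its Dynkin diagram, so g ≅ A_2 ⊕ D_7 (dimension 8 + 91 = 99).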